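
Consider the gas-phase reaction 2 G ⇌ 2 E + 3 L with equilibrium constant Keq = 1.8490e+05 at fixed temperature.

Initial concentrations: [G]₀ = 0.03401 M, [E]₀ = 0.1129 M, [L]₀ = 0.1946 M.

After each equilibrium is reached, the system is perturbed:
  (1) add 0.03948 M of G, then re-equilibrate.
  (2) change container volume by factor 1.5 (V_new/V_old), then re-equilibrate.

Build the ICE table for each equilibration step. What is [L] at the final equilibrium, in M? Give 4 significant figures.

[L]_eq = 0.2032 M

Q₀ = 0.08121 vs Keq = 1.8490e+05 ⇒ Q<K, forward
Step 1:
                    G           E           L
  I           0.03401      0.1129      0.1946
  C          -0.03397     0.03397     0.05095
  E        4.1560e-05      0.1469      0.2456
  solve Keq expr → x = 0.01698; check Q = 1.8490e+05
Then add 0.03948 M of G.
Step 2:
                    G           E           L
  I           0.03952      0.1469      0.2456
  C          -0.03945     0.03945     0.05917
  E        7.2887e-05      0.1863      0.3047
  solve Keq expr → x = 0.01972; check Q = 1.8490e+05
Then change container volume by factor 1.5 (V_new/V_old).
Step 3:
                    G           E           L
  I        4.8591e-05      0.1242      0.2032
  C       -2.2130e-05  2.2130e-05  3.3195e-05
  E        2.6461e-05      0.1242      0.2032
  solve Keq expr → x = 1.1065e-05; check Q = 1.8490e+05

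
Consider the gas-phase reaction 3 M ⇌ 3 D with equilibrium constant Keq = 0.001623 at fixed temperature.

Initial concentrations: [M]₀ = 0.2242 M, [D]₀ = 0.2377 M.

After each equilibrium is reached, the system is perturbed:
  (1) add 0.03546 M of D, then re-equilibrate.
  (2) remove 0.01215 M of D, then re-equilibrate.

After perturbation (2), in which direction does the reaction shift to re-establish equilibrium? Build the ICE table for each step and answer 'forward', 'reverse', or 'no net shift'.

Direction: forward

Q₀ = 1.192 vs Keq = 0.001623 ⇒ Q>K, reverse
Step 1:
                  M         D
  init       0.2242    0.2377
  Δ          0.1891   -0.1891
  eq         0.4133   0.04857
  solve Keq expr → x = -0.06304; check Q = 0.001623
Then add 0.03546 M of D.
Step 2:
                  M         D
  init       0.4133   0.08403
  Δ         0.03173  -0.03173
  eq         0.4451    0.0523
  solve Keq expr → x = -0.01058; check Q = 0.001623
Then remove 0.01215 M of D.
Step 3:
                  M         D
  init       0.4451   0.04015
  Δ        -0.01087   0.01087
  eq         0.4342   0.05102
  solve Keq expr → x = 0.003624; check Q = 0.001623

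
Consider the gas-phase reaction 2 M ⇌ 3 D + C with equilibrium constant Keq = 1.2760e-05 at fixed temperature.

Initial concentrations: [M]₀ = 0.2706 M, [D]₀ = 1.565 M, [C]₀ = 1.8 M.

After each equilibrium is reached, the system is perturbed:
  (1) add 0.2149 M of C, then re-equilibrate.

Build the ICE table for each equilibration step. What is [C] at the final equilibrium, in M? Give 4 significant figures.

Q₀ = 94.22 vs Keq = 1.2760e-05 ⇒ Q>K, reverse
Step 1:
                    M           D           C
  Initial      0.2706       1.565         1.8
  Change        1.026      -1.539     -0.5132
  Equil         1.297     0.02555       1.287
  solve Keq expr → x = -0.5132; check Q = 1.2760e-05
Then add 0.2149 M of C.
Step 2:
                    M           D           C
  Initial       1.297     0.02555       1.502
  Change   8.4607e-04   -0.001269 -4.2304e-04
  Equil         1.298     0.02428       1.501
  solve Keq expr → x = -4.2304e-04; check Q = 1.2760e-05

[C]_eq = 1.501 M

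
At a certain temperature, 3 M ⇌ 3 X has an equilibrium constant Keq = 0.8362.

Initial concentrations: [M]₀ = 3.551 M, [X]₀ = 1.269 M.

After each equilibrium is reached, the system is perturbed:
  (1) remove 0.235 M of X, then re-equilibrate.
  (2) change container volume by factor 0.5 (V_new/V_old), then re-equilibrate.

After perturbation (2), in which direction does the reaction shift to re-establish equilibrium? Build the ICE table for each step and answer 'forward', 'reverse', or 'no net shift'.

Direction: no net shift

Q₀ = 0.04564 vs Keq = 0.8362 ⇒ Q<K, forward
Step 1:
                    M           X
  I             3.551       1.269
  C            -1.069       1.069
  E             2.482       2.338
  solve Keq expr → x = 0.3564; check Q = 0.8362
Then remove 0.235 M of X.
Step 2:
                    M           X
  I             2.482       2.103
  C            -0.121       0.121
  E             2.361       2.224
  solve Keq expr → x = 0.04033; check Q = 0.8362
Then change container volume by factor 0.5 (V_new/V_old).
Step 3:
                    M           X
  I             4.722       4.448
  C                 0           0
  E             4.722       4.448
  solve Keq expr → x = 0; check Q = 0.8362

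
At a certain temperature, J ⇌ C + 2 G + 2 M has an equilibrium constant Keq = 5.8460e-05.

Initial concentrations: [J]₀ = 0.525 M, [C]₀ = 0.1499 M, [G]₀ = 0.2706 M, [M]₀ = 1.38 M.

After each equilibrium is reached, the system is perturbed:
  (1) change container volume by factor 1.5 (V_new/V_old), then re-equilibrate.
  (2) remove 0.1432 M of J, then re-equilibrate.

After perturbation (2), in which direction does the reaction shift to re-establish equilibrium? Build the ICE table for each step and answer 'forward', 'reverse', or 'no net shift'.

Direction: reverse

Q₀ = 0.03982 vs Keq = 5.8460e-05 ⇒ Q>K, reverse
Step 1:
                  J         C         G         M
  Initial     0.525    0.1499    0.2706      1.38
  Change     0.1198   -0.1198   -0.2396   -0.2396
  Equil      0.6448   0.03011   0.03102      1.14
  solve Keq expr → x = -0.1198; check Q = 5.8460e-05
Then change container volume by factor 1.5 (V_new/V_old).
Step 2:
                  J         C         G         M
  Initial    0.4299   0.02007   0.02068    0.7603
  Change  -0.008532  0.008532   0.01706   0.01706
  Equil      0.4213   0.02861   0.03775    0.7773
  solve Keq expr → x = 0.008532; check Q = 5.8460e-05
Then remove 0.1432 M of J.
Step 3:
                  J         C         G         M
  Initial    0.2781   0.02861   0.03775    0.7773
  Change   0.002605 -0.002605  -0.00521  -0.00521
  Equil      0.2807     0.026   0.03254    0.7721
  solve Keq expr → x = -0.002605; check Q = 5.8460e-05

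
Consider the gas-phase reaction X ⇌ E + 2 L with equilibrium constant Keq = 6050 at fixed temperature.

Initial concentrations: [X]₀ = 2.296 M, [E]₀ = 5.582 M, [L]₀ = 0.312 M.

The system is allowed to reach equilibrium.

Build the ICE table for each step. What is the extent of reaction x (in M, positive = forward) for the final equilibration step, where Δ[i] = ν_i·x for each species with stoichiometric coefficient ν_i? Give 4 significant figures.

x = 2.266 M

Q₀ = 0.2367 vs Keq = 6050 ⇒ Q<K, forward
Step 1:
                   X          E          L
  Initial      2.296      5.582      0.312
  Change      -2.266      2.266      4.531
  Equil      0.03043      7.848      4.843
  solve Keq expr → x = 2.266; check Q = 6050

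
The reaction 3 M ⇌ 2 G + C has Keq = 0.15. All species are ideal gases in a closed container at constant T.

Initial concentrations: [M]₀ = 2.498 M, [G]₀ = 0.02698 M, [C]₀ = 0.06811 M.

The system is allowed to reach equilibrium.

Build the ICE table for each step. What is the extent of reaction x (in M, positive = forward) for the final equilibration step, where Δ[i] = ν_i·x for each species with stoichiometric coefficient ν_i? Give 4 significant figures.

Q₀ = 3.1807e-06 vs Keq = 0.15 ⇒ Q<K, forward
Step 1:
                   M          G          C
  Initial      2.498    0.02698    0.06811
  Change      -1.205     0.8035     0.4018
  Equil        1.293     0.8305     0.4699
  solve Keq expr → x = 0.4018; check Q = 0.15

x = 0.4018 M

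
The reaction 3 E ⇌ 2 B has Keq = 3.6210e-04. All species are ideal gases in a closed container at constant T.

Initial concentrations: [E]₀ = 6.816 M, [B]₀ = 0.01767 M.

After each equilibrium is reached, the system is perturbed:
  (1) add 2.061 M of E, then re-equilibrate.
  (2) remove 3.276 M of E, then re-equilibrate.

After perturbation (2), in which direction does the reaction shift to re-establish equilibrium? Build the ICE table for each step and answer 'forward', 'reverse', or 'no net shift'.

Q₀ = 9.8602e-07 vs Keq = 3.6210e-04 ⇒ Q<K, forward
Step 1:
                   E          B
  init         6.816    0.01767
  Δ          -0.4337     0.2891
  eq           6.382     0.3068
  solve Keq expr → x = 0.1446; check Q = 3.6210e-04
Then add 2.061 M of E.
Step 2:
                   E          B
  init         8.443     0.3068
  Δ          -0.2136     0.1424
  eq            8.23     0.4492
  solve Keq expr → x = 0.07122; check Q = 3.6210e-04
Then remove 3.276 M of E.
Step 3:
                   E          B
  init         4.954     0.4492
  Δ           0.3275    -0.2183
  eq           5.281     0.2309
  solve Keq expr → x = -0.1092; check Q = 3.6210e-04

Direction: reverse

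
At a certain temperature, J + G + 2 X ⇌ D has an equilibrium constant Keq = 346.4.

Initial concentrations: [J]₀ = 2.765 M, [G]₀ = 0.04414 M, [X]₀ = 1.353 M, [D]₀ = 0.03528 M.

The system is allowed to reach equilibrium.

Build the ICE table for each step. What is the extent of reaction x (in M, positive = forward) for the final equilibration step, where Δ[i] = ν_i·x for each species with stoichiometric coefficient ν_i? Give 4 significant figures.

x = 0.04409 M

Q₀ = 0.1579 vs Keq = 346.4 ⇒ Q<K, forward
Step 1:
                  J         G         X         D
  Initial     2.765   0.04414     1.353   0.03528
  Change   -0.04409  -0.04409  -0.08817   0.04409
  Equil       2.721 5.2637e-05     1.265   0.07937
  solve Keq expr → x = 0.04409; check Q = 346.4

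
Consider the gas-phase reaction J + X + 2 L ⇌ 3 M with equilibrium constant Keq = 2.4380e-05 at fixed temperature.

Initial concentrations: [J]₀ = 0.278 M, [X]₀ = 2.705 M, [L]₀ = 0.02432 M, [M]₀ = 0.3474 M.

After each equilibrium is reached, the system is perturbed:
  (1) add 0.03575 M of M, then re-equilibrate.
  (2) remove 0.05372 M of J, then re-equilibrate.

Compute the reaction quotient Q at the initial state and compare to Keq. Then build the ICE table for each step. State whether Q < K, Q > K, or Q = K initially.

Q₀ = 94.26 vs Keq = 2.4380e-05 ⇒ Q>K, reverse
Step 1:
                   J          X          L          M
  I            0.278      2.705    0.02432     0.3474
  C           0.1119     0.1119     0.2237    -0.3356
  E           0.3899      2.817      0.248    0.01181
  solve Keq expr → x = -0.1119; check Q = 2.4380e-05
Then add 0.03575 M of M.
Step 2:
                   J          X          L          M
  I           0.3899      2.817      0.248    0.04756
  C          0.01163    0.01163    0.02325   -0.03488
  E           0.4015      2.828     0.2713    0.01268
  solve Keq expr → x = -0.01163; check Q = 2.4380e-05
Then remove 0.05372 M of J.
Step 3:
                   J          X          L          M
  I           0.3478      2.828     0.2713    0.01268
  C       1.9292e-04 1.9292e-04 3.8584e-04 -5.7876e-04
  E            0.348      2.829     0.2717     0.0121
  solve Keq expr → x = -1.9292e-04; check Q = 2.4380e-05

Q₀ = 94.26; Q > K (proceeds reverse)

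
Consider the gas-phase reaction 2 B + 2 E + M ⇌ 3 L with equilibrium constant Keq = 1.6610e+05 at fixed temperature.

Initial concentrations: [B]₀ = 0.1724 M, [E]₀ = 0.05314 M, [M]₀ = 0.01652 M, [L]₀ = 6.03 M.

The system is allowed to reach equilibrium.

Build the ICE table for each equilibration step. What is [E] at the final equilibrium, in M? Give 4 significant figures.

Q₀ = 1.5813e+08 vs Keq = 1.6610e+05 ⇒ Q>K, reverse
Step 1:
                  B         E         M         L
  I          0.1724   0.05314   0.01652      6.03
  C          0.2049    0.2049    0.1025   -0.3074
  E          0.3773    0.2581     0.119     5.723
  solve Keq expr → x = -0.1025; check Q = 1.6610e+05

[E]_eq = 0.2581 M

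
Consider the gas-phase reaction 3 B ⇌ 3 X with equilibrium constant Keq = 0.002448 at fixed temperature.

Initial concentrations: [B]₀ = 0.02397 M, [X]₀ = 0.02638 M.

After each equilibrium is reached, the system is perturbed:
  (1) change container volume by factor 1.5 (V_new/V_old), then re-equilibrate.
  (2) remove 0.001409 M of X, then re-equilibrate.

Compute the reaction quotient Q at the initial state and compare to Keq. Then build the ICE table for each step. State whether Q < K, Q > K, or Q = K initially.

Q₀ = 1.333 vs Keq = 0.002448 ⇒ Q>K, reverse
Step 1:
                  B         X
  Initial   0.02397   0.02638
  Change     0.0204   -0.0204
  Equil     0.04437   0.00598
  solve Keq expr → x = -0.0068; check Q = 0.002448
Then change container volume by factor 1.5 (V_new/V_old).
Step 2:
                  B         X
  Initial   0.02958  0.003987
  Change          0         0
  Equil     0.02958  0.003987
  solve Keq expr → x = 0; check Q = 0.002448
Then remove 0.001409 M of X.
Step 3:
                  B         X
  Initial   0.02958  0.002578
  Change  -0.001242  0.001242
  Equil     0.02834  0.003819
  solve Keq expr → x = 4.1389e-04; check Q = 0.002448

Q₀ = 1.333; Q > K (proceeds reverse)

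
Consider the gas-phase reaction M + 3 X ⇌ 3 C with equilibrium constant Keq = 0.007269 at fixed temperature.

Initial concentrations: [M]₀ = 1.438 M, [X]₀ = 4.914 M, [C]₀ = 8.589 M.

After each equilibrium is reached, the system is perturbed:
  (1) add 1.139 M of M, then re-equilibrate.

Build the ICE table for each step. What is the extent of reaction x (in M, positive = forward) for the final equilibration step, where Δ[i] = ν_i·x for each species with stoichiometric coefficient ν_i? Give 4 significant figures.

Q₀ = 3.713 vs Keq = 0.007269 ⇒ Q>K, reverse
Step 1:
                   M          X          C
  Initial      1.438      4.914      8.589
  Change       1.856      5.568     -5.568
  Equil        3.294      10.48      3.021
  solve Keq expr → x = -1.856; check Q = 0.007269
Then add 1.139 M of M.
Step 2:
                   M          X          C
  Initial      4.433      10.48      3.021
  Change    -0.07482    -0.2245     0.2245
  Equil        4.358      10.26      3.246
  solve Keq expr → x = 0.07482; check Q = 0.007269

x = 0.07482 M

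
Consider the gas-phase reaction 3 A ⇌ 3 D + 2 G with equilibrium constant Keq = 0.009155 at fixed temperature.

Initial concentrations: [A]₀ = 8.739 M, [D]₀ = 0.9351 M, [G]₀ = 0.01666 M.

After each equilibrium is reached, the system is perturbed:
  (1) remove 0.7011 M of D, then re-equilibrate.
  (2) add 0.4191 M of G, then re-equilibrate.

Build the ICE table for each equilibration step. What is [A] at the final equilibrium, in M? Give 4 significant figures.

[A]_eq = 7.577 M

Q₀ = 3.4005e-07 vs Keq = 0.009155 ⇒ Q<K, forward
Step 1:
                    A           D           G
  init          8.739      0.9351     0.01666
  Δ            -1.059       1.059      0.7063
  eq             7.68       1.994      0.7229
  solve Keq expr → x = 0.3531; check Q = 0.009155
Then remove 0.7011 M of D.
Step 2:
                    A           D           G
  init           7.68       1.293      0.7229
  Δ           -0.3176      0.3176      0.2118
  eq            7.362       1.611      0.9347
  solve Keq expr → x = 0.1059; check Q = 0.009155
Then add 0.4191 M of G.
Step 3:
                    A           D           G
  init          7.362       1.611       1.354
  Δ            0.2153     -0.2153     -0.1435
  eq            7.577       1.396        1.21
  solve Keq expr → x = -0.07176; check Q = 0.009155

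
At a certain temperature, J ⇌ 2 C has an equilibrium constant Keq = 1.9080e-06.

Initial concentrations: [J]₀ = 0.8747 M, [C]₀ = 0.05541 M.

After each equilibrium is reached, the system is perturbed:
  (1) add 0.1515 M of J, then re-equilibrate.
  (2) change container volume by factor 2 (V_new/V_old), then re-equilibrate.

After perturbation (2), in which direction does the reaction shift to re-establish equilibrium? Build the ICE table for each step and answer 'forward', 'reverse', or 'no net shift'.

Direction: forward

Q₀ = 0.00351 vs Keq = 1.9080e-06 ⇒ Q>K, reverse
Step 1:
                  J         C
  I          0.8747   0.05541
  C         0.02705   -0.0541
  E          0.9017  0.001312
  solve Keq expr → x = -0.02705; check Q = 1.9080e-06
Then add 0.1515 M of J.
Step 2:
                  J         C
  I           1.053  0.001312
  C       -5.2938e-05 1.0588e-04
  E           1.053  0.001418
  solve Keq expr → x = 5.2938e-05; check Q = 1.9080e-06
Then change container volume by factor 2 (V_new/V_old).
Step 3:
                  J         C
  I          0.5266 7.0878e-04
  C       -1.4672e-04 2.9345e-04
  E          0.5265  0.001002
  solve Keq expr → x = 1.4672e-04; check Q = 1.9080e-06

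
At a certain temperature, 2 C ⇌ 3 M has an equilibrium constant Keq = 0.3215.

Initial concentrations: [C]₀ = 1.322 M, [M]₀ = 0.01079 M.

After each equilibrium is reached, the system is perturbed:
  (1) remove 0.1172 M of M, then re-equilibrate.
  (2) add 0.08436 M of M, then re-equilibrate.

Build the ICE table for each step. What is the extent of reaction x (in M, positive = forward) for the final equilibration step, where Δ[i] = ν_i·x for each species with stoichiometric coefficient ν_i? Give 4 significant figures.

x = -0.02131 M

Q₀ = 7.1879e-07 vs Keq = 0.3215 ⇒ Q<K, forward
Step 1:
                  C         M
  I           1.322   0.01079
  C         -0.4194     0.629
  E          0.9026    0.6398
  solve Keq expr → x = 0.2097; check Q = 0.3215
Then remove 0.1172 M of M.
Step 2:
                  C         M
  I          0.9026    0.5226
  C        -0.05925   0.08888
  E          0.8434    0.6115
  solve Keq expr → x = 0.02963; check Q = 0.3215
Then add 0.08436 M of M.
Step 3:
                  C         M
  I          0.8434    0.6959
  C         0.04262  -0.06393
  E           0.886     0.632
  solve Keq expr → x = -0.02131; check Q = 0.3215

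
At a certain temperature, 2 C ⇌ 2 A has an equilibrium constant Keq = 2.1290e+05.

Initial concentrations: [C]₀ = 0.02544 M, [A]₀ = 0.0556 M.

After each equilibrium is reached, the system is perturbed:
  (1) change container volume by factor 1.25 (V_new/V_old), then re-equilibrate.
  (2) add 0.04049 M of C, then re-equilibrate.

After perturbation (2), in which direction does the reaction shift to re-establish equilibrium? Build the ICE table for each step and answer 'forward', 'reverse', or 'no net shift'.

Direction: forward

Q₀ = 4.777 vs Keq = 2.1290e+05 ⇒ Q<K, forward
Step 1:
                   C          A
  I          0.02544     0.0556
  C         -0.02526    0.02526
  E       1.7526e-04    0.08086
  solve Keq expr → x = 0.01263; check Q = 2.1290e+05
Then change container volume by factor 1.25 (V_new/V_old).
Step 2:
                   C          A
  I       1.4020e-04    0.06469
  C                0          0
  E       1.4020e-04    0.06469
  solve Keq expr → x = 0; check Q = 2.1290e+05
Then add 0.04049 M of C.
Step 3:
                   C          A
  I          0.04063    0.06469
  C          -0.0404     0.0404
  E       2.2777e-04     0.1051
  solve Keq expr → x = 0.0202; check Q = 2.1290e+05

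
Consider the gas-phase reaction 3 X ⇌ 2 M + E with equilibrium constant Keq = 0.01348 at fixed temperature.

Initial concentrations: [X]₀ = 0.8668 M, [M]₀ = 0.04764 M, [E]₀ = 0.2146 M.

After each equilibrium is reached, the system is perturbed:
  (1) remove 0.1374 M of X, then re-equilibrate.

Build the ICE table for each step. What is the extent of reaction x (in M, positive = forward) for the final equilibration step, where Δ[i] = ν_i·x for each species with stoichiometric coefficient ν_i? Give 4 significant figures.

Q₀ = 7.4785e-04 vs Keq = 0.01348 ⇒ Q<K, forward
Step 1:
                   X          M          E
  Initial     0.8668    0.04764     0.2146
  Change     -0.1398    0.09319    0.04659
  Equil        0.727     0.1408     0.2612
  solve Keq expr → x = 0.04659; check Q = 0.01348
Then remove 0.1374 M of X.
Step 2:
                   X          M          E
  Initial     0.5896     0.1408     0.2612
  Change      0.0377   -0.02513   -0.01257
  Equil       0.6273     0.1157     0.2486
  solve Keq expr → x = -0.01257; check Q = 0.01348

x = -0.01257 M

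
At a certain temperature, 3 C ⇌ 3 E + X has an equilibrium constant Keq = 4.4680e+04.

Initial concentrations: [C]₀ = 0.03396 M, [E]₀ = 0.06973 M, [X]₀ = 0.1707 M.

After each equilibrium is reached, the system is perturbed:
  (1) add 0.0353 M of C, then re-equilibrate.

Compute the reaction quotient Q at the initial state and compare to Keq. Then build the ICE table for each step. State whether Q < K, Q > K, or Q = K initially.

Q₀ = 1.478; Q < K (proceeds forward)

Q₀ = 1.478 vs Keq = 4.4680e+04 ⇒ Q<K, forward
Step 1:
                  C         E         X
  init      0.03396   0.06973    0.1707
  Δ        -0.03233   0.03233   0.01078
  eq       0.001628    0.1021    0.1815
  solve Keq expr → x = 0.01078; check Q = 4.4680e+04
Then add 0.0353 M of C.
Step 2:
                  C         E         X
  init      0.03693    0.1021    0.1815
  Δ         -0.0347    0.0347   0.01157
  eq       0.002227    0.1368     0.193
  solve Keq expr → x = 0.01157; check Q = 4.4680e+04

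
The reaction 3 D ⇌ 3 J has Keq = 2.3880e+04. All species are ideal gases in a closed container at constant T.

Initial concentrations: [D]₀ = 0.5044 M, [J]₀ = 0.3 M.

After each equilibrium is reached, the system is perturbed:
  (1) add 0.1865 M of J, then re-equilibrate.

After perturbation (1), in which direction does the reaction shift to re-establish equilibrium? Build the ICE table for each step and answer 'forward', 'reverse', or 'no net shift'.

Q₀ = 0.2104 vs Keq = 2.3880e+04 ⇒ Q<K, forward
Step 1:
                   D          J
  init        0.5044        0.3
  Δ          -0.4774     0.4774
  eq           0.027     0.7774
  solve Keq expr → x = 0.1591; check Q = 2.3880e+04
Then add 0.1865 M of J.
Step 2:
                   D          J
  init         0.027     0.9639
  Δ         0.006259  -0.006259
  eq         0.03326     0.9576
  solve Keq expr → x = -0.002086; check Q = 2.3880e+04

Direction: reverse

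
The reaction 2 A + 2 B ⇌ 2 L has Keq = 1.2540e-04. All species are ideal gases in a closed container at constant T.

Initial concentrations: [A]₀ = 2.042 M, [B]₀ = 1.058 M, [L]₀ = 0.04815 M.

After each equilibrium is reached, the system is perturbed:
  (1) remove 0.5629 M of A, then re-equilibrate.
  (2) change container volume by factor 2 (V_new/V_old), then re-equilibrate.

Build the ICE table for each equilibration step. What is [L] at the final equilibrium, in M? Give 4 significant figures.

[L]_eq = 0.004661 M

Q₀ = 4.9672e-04 vs Keq = 1.2540e-04 ⇒ Q>K, reverse
Step 1:
                    A           B           L
  init          2.042       1.058     0.04815
  Δ           0.02315     0.02315    -0.02315
  eq            2.065       1.081       0.025
  solve Keq expr → x = -0.01157; check Q = 1.2540e-04
Then remove 0.5629 M of A.
Step 2:
                    A           B           L
  init          1.502       1.081       0.025
  Δ          0.006623    0.006623   -0.006623
  eq            1.509       1.088     0.01838
  solve Keq expr → x = -0.003311; check Q = 1.2540e-04
Then change container volume by factor 2 (V_new/V_old).
Step 3:
                    A           B           L
  init         0.7544      0.5439     0.00919
  Δ          0.004529    0.004529   -0.004529
  eq            0.759      0.5484    0.004661
  solve Keq expr → x = -0.002264; check Q = 1.2540e-04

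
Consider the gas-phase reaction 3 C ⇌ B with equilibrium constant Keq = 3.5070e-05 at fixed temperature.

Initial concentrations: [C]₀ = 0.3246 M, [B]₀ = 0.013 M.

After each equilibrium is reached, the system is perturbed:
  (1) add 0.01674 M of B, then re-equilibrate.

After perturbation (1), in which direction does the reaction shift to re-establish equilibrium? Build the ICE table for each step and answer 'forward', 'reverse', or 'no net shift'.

Direction: reverse

Q₀ = 0.3801 vs Keq = 3.5070e-05 ⇒ Q>K, reverse
Step 1:
                  C         B
  init       0.3246     0.013
  Δ         0.03899    -0.013
  eq         0.3636 1.6857e-06
  solve Keq expr → x = -0.013; check Q = 3.5070e-05
Then add 0.01674 M of B.
Step 2:
                  C         B
  init       0.3636   0.01674
  Δ         0.05022  -0.01674
  eq         0.4138 2.4851e-06
  solve Keq expr → x = -0.01674; check Q = 3.5070e-05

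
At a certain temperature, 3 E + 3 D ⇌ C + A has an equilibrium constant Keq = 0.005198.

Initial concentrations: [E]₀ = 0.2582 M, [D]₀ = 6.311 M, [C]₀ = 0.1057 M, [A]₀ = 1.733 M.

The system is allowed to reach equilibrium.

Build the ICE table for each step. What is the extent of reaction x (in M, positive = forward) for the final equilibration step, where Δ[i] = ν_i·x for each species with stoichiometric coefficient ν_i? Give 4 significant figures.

x = -0.04959 M

Q₀ = 0.04234 vs Keq = 0.005198 ⇒ Q>K, reverse
Step 1:
                   E          D          C          A
  init        0.2582      6.311     0.1057      1.733
  Δ           0.1488     0.1488   -0.04959   -0.04959
  eq           0.407       6.46    0.05611      1.683
  solve Keq expr → x = -0.04959; check Q = 0.005198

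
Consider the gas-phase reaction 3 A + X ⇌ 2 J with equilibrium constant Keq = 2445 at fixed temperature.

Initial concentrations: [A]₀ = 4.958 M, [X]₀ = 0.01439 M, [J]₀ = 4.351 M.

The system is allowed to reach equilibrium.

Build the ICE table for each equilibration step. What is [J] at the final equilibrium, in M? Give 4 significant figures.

Q₀ = 10.79 vs Keq = 2445 ⇒ Q<K, forward
Step 1:
                    A           X           J
  init          4.958     0.01439       4.351
  Δ          -0.04297    -0.01432     0.02865
  eq            4.915  6.6073e-05        4.38
  solve Keq expr → x = 0.01432; check Q = 2445

[J]_eq = 4.38 M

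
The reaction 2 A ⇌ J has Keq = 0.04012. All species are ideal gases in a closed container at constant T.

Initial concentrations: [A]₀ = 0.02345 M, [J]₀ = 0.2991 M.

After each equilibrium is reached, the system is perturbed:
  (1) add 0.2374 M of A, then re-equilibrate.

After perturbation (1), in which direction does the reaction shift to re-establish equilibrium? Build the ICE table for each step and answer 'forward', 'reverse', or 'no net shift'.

Direction: forward

Q₀ = 543.9 vs Keq = 0.04012 ⇒ Q>K, reverse
Step 1:
                   A          J
  init       0.02345     0.2991
  Δ           0.5699     -0.285
  eq          0.5934    0.01413
  solve Keq expr → x = -0.285; check Q = 0.04012
Then add 0.2374 M of A.
Step 2:
                   A          J
  init        0.8308    0.01413
  Δ         -0.02398    0.01199
  eq          0.8068    0.02612
  solve Keq expr → x = 0.01199; check Q = 0.04012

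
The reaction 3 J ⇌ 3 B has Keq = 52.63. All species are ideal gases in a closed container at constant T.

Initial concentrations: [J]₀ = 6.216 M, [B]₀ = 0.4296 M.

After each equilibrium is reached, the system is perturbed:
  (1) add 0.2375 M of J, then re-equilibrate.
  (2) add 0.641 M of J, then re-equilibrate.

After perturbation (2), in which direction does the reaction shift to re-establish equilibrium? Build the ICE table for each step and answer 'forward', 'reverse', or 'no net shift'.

Q₀ = 3.3011e-04 vs Keq = 52.63 ⇒ Q<K, forward
Step 1:
                  J         B
  I           6.216    0.4296
  C          -4.816     4.816
  E             1.4     5.246
  solve Keq expr → x = 1.605; check Q = 52.63
Then add 0.2375 M of J.
Step 2:
                  J         B
  I           1.637     5.246
  C         -0.1875    0.1875
  E            1.45     5.433
  solve Keq expr → x = 0.06249; check Q = 52.63
Then add 0.641 M of J.
Step 3:
                  J         B
  I           2.091     5.433
  C          -0.506     0.506
  E           1.585     5.939
  solve Keq expr → x = 0.1687; check Q = 52.63

Direction: forward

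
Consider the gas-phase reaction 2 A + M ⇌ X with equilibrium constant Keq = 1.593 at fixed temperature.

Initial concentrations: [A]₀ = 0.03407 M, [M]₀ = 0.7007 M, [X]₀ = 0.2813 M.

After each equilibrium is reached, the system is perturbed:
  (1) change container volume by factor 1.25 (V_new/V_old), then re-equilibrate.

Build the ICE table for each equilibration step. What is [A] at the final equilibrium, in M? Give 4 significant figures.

[A]_eq = 0.2908 M

Q₀ = 345.9 vs Keq = 1.593 ⇒ Q>K, reverse
Step 1:
                   A          M          X
  Initial    0.03407     0.7007     0.2813
  Change      0.2864     0.1432    -0.1432
  Equil       0.3205     0.8439     0.1381
  solve Keq expr → x = -0.1432; check Q = 1.593
Then change container volume by factor 1.25 (V_new/V_old).
Step 2:
                   A          M          X
  Initial     0.2564     0.6751     0.1105
  Change     0.03441     0.0172    -0.0172
  Equil       0.2908     0.6923    0.09327
  solve Keq expr → x = -0.0172; check Q = 1.593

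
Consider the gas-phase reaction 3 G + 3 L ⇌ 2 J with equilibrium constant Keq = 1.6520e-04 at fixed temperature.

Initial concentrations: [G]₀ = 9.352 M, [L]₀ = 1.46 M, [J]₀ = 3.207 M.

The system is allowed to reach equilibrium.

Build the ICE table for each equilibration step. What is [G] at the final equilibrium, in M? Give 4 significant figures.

[G]_eq = 10.79 M

Q₀ = 0.00404 vs Keq = 1.6520e-04 ⇒ Q>K, reverse
Step 1:
                  G         L         J
  I           9.352      1.46     3.207
  C           1.438     1.438    -0.959
  E           10.79     2.898     2.248
  solve Keq expr → x = -0.4795; check Q = 1.6520e-04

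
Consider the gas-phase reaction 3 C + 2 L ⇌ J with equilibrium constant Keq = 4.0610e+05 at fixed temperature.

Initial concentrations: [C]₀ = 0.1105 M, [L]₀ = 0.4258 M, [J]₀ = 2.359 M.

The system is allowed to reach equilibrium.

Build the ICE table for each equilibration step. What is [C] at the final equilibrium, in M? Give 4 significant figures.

Q₀ = 9643 vs Keq = 4.0610e+05 ⇒ Q<K, forward
Step 1:
                  C         L         J
  I          0.1105    0.4258     2.359
  C        -0.07582  -0.05055   0.02527
  E         0.03468    0.3753     2.384
  solve Keq expr → x = 0.02527; check Q = 4.0610e+05

[C]_eq = 0.03468 M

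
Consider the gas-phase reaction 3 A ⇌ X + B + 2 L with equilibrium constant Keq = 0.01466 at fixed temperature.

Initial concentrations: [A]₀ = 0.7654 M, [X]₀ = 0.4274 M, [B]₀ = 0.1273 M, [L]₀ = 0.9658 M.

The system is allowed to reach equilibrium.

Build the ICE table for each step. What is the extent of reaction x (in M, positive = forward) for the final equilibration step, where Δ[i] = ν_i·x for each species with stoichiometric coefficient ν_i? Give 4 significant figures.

x = -0.07076 M

Q₀ = 0.1132 vs Keq = 0.01466 ⇒ Q>K, reverse
Step 1:
                   A          X          B          L
  I           0.7654     0.4274     0.1273     0.9658
  C           0.2123   -0.07076   -0.07076    -0.1415
  E           0.9777     0.3566    0.05654     0.8243
  solve Keq expr → x = -0.07076; check Q = 0.01466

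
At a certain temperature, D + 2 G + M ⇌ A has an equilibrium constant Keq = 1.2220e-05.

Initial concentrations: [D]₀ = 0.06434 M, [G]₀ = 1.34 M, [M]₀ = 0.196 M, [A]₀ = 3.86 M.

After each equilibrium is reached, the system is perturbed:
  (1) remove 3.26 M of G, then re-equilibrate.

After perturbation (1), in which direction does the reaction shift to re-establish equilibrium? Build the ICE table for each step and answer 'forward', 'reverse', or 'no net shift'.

Direction: reverse

Q₀ = 170.5 vs Keq = 1.2220e-05 ⇒ Q>K, reverse
Step 1:
                  D         G         M         A
  I         0.06434      1.34     0.196      3.86
  C           3.844     7.689     3.844    -3.844
  E           3.909     9.029      4.04   0.01573
  solve Keq expr → x = -3.844; check Q = 1.2220e-05
Then remove 3.26 M of G.
Step 2:
                  D         G         M         A
  I           3.909     5.769      4.04   0.01573
  C        0.009238   0.01848  0.009238 -0.009238
  E           3.918     5.787      4.05  0.006493
  solve Keq expr → x = -0.009238; check Q = 1.2220e-05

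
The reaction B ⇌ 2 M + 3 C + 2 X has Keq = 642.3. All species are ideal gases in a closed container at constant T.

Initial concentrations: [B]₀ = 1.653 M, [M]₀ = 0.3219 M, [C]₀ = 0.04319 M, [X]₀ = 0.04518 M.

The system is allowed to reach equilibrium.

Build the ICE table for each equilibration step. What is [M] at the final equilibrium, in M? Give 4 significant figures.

[M]_eq = 2.221 M

Q₀ = 1.0309e-08 vs Keq = 642.3 ⇒ Q<K, forward
Step 1:
                  B         M         C         X
  init        1.653    0.3219   0.04319   0.04518
  Δ         -0.9498       1.9     2.849       1.9
  eq         0.7032     2.221     2.893     1.945
  solve Keq expr → x = 0.9498; check Q = 642.3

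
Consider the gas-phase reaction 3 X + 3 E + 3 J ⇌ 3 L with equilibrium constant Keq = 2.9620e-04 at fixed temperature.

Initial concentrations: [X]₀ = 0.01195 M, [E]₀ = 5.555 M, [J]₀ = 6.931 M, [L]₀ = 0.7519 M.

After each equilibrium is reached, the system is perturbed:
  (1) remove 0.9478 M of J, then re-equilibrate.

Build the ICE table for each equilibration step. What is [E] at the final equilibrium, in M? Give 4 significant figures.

Q₀ = 4.365 vs Keq = 2.9620e-04 ⇒ Q>K, reverse
Step 1:
                  X         E         J         L
  Initial   0.01195     5.555     6.931    0.7519
  Change     0.1929    0.1929    0.1929   -0.1929
  Equil      0.2048     5.748     7.124     0.559
  solve Keq expr → x = -0.06429; check Q = 2.9620e-04
Then remove 0.9478 M of J.
Step 2:
                  X         E         J         L
  Initial    0.2048     5.748     6.176     0.559
  Change    0.02097   0.02097   0.02097  -0.02097
  Equil      0.2258     5.769     6.197    0.5381
  solve Keq expr → x = -0.006991; check Q = 2.9620e-04

[E]_eq = 5.769 M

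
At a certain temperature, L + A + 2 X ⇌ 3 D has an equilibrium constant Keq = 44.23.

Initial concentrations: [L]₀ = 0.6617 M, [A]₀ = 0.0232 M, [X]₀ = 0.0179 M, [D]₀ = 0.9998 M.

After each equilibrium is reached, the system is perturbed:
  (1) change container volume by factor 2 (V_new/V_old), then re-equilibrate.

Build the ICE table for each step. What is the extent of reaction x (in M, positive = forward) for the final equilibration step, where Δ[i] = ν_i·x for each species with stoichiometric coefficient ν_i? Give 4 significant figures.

Q₀ = 2.0318e+05 vs Keq = 44.23 ⇒ Q>K, reverse
Step 1:
                   L          A          X          D
  I           0.6617     0.0232     0.0179     0.9998
  C            0.114      0.114      0.228     -0.342
  E           0.7757     0.1372     0.2459     0.6578
  solve Keq expr → x = -0.114; check Q = 44.23
Then change container volume by factor 2 (V_new/V_old).
Step 2:
                   L          A          X          D
  I           0.3878     0.0686     0.1229     0.3289
  C         0.009227   0.009227    0.01845   -0.02768
  E           0.3971    0.07783     0.1414     0.3012
  solve Keq expr → x = -0.009227; check Q = 44.23

x = -0.009227 M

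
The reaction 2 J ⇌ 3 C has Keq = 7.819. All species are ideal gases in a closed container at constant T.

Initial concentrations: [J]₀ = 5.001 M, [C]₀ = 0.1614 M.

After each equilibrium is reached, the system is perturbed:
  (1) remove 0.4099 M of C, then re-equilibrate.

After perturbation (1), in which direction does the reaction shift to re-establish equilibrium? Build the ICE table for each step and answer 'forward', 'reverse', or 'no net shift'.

Direction: forward

Q₀ = 1.6811e-04 vs Keq = 7.819 ⇒ Q<K, forward
Step 1:
                  J         C
  init        5.001    0.1614
  Δ          -2.397     3.595
  eq          2.604     3.757
  solve Keq expr → x = 1.198; check Q = 7.819
Then remove 0.4099 M of C.
Step 2:
                  J         C
  init        2.604     3.347
  Δ         -0.1658    0.2487
  eq          2.438     3.596
  solve Keq expr → x = 0.0829; check Q = 7.819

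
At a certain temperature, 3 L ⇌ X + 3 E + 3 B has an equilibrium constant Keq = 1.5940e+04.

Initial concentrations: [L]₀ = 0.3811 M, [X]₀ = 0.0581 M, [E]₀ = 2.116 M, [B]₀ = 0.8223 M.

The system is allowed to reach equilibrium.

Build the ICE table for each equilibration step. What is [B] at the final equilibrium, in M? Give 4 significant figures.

[B]_eq = 1.143 M

Q₀ = 5.53 vs Keq = 1.5940e+04 ⇒ Q<K, forward
Step 1:
                    L           X           E           B
  I            0.3811      0.0581       2.116      0.8223
  C           -0.3204      0.1068      0.3204      0.3204
  E           0.06067      0.1649       2.436       1.143
  solve Keq expr → x = 0.1068; check Q = 1.5940e+04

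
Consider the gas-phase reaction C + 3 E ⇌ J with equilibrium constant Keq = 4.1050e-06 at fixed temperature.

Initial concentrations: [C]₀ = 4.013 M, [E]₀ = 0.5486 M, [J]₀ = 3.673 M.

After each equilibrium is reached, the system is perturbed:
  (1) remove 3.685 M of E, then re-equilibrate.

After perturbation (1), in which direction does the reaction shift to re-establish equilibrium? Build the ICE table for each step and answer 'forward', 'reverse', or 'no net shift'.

Direction: reverse

Q₀ = 5.544 vs Keq = 4.1050e-06 ⇒ Q>K, reverse
Step 1:
                   C          E          J
  init         4.013     0.5486      3.673
  Δ            3.626      10.88     -3.626
  eq           7.639      11.43    0.04679
  solve Keq expr → x = -3.626; check Q = 4.1050e-06
Then remove 3.685 M of E.
Step 2:
                   C          E          J
  init         7.639      7.742    0.04679
  Δ          0.03164    0.09491   -0.03164
  eq           7.671      7.837    0.01516
  solve Keq expr → x = -0.03164; check Q = 4.1050e-06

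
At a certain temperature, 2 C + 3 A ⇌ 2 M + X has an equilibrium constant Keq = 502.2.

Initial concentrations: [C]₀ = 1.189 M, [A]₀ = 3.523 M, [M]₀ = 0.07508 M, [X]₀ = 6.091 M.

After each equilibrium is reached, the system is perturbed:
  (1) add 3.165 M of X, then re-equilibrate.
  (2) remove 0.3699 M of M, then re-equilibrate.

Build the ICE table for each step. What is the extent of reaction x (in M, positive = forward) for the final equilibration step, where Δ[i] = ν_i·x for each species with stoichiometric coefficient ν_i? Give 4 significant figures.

Q₀ = 5.5544e-04 vs Keq = 502.2 ⇒ Q<K, forward
Step 1:
                   C          A          M          X
  init         1.189      3.523    0.07508      6.091
  Δ           -1.133     -1.699      1.133     0.5663
  eq         0.05644      1.824      1.208      6.657
  solve Keq expr → x = 0.5663; check Q = 502.2
Then add 3.165 M of X.
Step 2:
                   C          A          M          X
  init       0.05644      1.824      1.208      9.822
  Δ          0.01061    0.01592   -0.01061  -0.005307
  eq         0.06705       1.84      1.197      9.817
  solve Keq expr → x = -0.005307; check Q = 502.2
Then remove 0.3699 M of M.
Step 3:
                   C          A          M          X
  init       0.06705       1.84     0.8271      9.817
  Δ         -0.01856   -0.02784    0.01856   0.009281
  eq         0.04849      1.812     0.8457      9.826
  solve Keq expr → x = 0.009281; check Q = 502.2

x = 0.009281 M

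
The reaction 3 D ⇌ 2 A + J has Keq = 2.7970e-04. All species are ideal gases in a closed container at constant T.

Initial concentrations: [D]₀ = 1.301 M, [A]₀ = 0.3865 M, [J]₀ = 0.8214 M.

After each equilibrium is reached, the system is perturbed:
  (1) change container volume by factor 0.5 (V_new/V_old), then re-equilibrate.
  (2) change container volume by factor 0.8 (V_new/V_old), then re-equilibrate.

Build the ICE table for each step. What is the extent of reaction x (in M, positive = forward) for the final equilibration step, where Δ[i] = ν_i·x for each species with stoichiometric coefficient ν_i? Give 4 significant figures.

x = 0 M

Q₀ = 0.05572 vs Keq = 2.7970e-04 ⇒ Q>K, reverse
Step 1:
                  D         A         J
  Initial     1.301    0.3865    0.8214
  Change     0.5045   -0.3363   -0.1682
  Equil       1.805    0.0502    0.6532
  solve Keq expr → x = -0.1682; check Q = 2.7970e-04
Then change container volume by factor 0.5 (V_new/V_old).
Step 2:
                  D         A         J
  Initial     3.611    0.1004     1.306
  Change          0         0         0
  Equil       3.611    0.1004     1.306
  solve Keq expr → x = 0; check Q = 2.7970e-04
Then change container volume by factor 0.8 (V_new/V_old).
Step 3:
                  D         A         J
  Initial     4.514    0.1255     1.633
  Change          0         0         0
  Equil       4.514    0.1255     1.633
  solve Keq expr → x = 0; check Q = 2.7970e-04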